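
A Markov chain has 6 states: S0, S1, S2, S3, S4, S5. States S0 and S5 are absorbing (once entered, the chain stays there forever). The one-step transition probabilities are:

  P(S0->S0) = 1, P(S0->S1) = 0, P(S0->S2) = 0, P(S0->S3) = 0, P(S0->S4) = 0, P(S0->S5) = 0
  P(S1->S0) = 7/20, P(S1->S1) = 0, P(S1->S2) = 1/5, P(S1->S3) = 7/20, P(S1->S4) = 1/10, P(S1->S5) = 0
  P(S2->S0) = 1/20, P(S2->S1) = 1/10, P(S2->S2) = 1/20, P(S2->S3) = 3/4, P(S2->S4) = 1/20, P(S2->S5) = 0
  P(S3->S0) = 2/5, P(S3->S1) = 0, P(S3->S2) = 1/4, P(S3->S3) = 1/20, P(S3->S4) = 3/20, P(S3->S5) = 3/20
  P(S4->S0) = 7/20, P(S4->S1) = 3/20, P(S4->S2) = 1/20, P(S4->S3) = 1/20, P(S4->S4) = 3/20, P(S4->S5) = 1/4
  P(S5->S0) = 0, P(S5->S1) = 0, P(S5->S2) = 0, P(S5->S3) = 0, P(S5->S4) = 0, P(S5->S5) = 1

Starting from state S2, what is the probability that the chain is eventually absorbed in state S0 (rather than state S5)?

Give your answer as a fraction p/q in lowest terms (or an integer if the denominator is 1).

Let a_i = P(absorbed in S0 | start in state i).
Boundary conditions: a_S0 = 1, a_S5 = 0.
For each transient state i, a_i = sum_j P(i->j) * a_j:
  a_S1 = 7/20*a_S0 + 0*a_S1 + 1/5*a_S2 + 7/20*a_S3 + 1/10*a_S4 + 0*a_S5
  a_S2 = 1/20*a_S0 + 1/10*a_S1 + 1/20*a_S2 + 3/4*a_S3 + 1/20*a_S4 + 0*a_S5
  a_S3 = 2/5*a_S0 + 0*a_S1 + 1/4*a_S2 + 1/20*a_S3 + 3/20*a_S4 + 3/20*a_S5
  a_S4 = 7/20*a_S0 + 3/20*a_S1 + 1/20*a_S2 + 1/20*a_S3 + 3/20*a_S4 + 1/4*a_S5

Substituting a_S0 = 1 and a_S5 = 0, rearrange to (I - Q) a = r where r[i] = P(i -> S0):
  [1, -1/5, -7/20, -1/10] . (a_S1, a_S2, a_S3, a_S4) = 7/20
  [-1/10, 19/20, -3/4, -1/20] . (a_S1, a_S2, a_S3, a_S4) = 1/20
  [0, -1/4, 19/20, -3/20] . (a_S1, a_S2, a_S3, a_S4) = 2/5
  [-3/20, -1/20, -1/20, 17/20] . (a_S1, a_S2, a_S3, a_S4) = 7/20

Solving yields:
  a_S1 = 35349/43523
  a_S2 = 64177/87046
  a_S3 = 31172/43523
  a_S4 = 55761/87046

Starting state is S2, so the absorption probability is a_S2 = 64177/87046.

Answer: 64177/87046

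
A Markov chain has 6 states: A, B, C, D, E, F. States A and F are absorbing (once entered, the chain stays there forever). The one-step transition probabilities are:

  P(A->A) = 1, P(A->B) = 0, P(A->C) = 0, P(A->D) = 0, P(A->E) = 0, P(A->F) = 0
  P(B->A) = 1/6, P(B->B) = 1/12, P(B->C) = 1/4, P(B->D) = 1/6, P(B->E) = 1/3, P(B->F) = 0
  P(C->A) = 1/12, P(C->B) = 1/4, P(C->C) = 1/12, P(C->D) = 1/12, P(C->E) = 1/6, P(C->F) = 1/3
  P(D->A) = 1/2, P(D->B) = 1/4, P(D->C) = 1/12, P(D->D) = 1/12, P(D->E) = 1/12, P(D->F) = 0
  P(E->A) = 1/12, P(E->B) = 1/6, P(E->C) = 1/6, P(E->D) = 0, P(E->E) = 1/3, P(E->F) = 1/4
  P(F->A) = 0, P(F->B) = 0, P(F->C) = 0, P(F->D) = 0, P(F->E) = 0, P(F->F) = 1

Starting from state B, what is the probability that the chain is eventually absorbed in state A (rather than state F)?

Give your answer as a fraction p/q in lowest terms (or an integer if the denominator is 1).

Answer: 1325/2396

Derivation:
Let a_i = P(absorbed in A | start in state i).
Boundary conditions: a_A = 1, a_F = 0.
For each transient state i, a_i = sum_j P(i->j) * a_j:
  a_B = 1/6*a_A + 1/12*a_B + 1/4*a_C + 1/6*a_D + 1/3*a_E + 0*a_F
  a_C = 1/12*a_A + 1/4*a_B + 1/12*a_C + 1/12*a_D + 1/6*a_E + 1/3*a_F
  a_D = 1/2*a_A + 1/4*a_B + 1/12*a_C + 1/12*a_D + 1/12*a_E + 0*a_F
  a_E = 1/12*a_A + 1/6*a_B + 1/6*a_C + 0*a_D + 1/3*a_E + 1/4*a_F

Substituting a_A = 1 and a_F = 0, rearrange to (I - Q) a = r where r[i] = P(i -> A):
  [11/12, -1/4, -1/6, -1/3] . (a_B, a_C, a_D, a_E) = 1/6
  [-1/4, 11/12, -1/12, -1/6] . (a_B, a_C, a_D, a_E) = 1/12
  [-1/4, -1/12, 11/12, -1/12] . (a_B, a_C, a_D, a_E) = 1/2
  [-1/6, -1/6, 0, 2/3] . (a_B, a_C, a_D, a_E) = 1/12

Solving yields:
  a_B = 1325/2396
  a_C = 901/2396
  a_D = 457/599
  a_E = 214/599

Starting state is B, so the absorption probability is a_B = 1325/2396.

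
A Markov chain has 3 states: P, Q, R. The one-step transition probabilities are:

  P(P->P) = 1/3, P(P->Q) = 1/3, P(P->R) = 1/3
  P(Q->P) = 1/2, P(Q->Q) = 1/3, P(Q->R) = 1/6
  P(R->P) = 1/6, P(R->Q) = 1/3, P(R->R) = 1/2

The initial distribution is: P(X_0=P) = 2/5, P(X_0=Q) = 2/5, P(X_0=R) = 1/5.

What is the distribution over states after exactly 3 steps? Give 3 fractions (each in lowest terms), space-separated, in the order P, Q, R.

Answer: 361/1080 1/3 359/1080

Derivation:
Propagating the distribution step by step (d_{t+1} = d_t * P):
d_0 = (P=2/5, Q=2/5, R=1/5)
  d_1[P] = 2/5*1/3 + 2/5*1/2 + 1/5*1/6 = 11/30
  d_1[Q] = 2/5*1/3 + 2/5*1/3 + 1/5*1/3 = 1/3
  d_1[R] = 2/5*1/3 + 2/5*1/6 + 1/5*1/2 = 3/10
d_1 = (P=11/30, Q=1/3, R=3/10)
  d_2[P] = 11/30*1/3 + 1/3*1/2 + 3/10*1/6 = 61/180
  d_2[Q] = 11/30*1/3 + 1/3*1/3 + 3/10*1/3 = 1/3
  d_2[R] = 11/30*1/3 + 1/3*1/6 + 3/10*1/2 = 59/180
d_2 = (P=61/180, Q=1/3, R=59/180)
  d_3[P] = 61/180*1/3 + 1/3*1/2 + 59/180*1/6 = 361/1080
  d_3[Q] = 61/180*1/3 + 1/3*1/3 + 59/180*1/3 = 1/3
  d_3[R] = 61/180*1/3 + 1/3*1/6 + 59/180*1/2 = 359/1080
d_3 = (P=361/1080, Q=1/3, R=359/1080)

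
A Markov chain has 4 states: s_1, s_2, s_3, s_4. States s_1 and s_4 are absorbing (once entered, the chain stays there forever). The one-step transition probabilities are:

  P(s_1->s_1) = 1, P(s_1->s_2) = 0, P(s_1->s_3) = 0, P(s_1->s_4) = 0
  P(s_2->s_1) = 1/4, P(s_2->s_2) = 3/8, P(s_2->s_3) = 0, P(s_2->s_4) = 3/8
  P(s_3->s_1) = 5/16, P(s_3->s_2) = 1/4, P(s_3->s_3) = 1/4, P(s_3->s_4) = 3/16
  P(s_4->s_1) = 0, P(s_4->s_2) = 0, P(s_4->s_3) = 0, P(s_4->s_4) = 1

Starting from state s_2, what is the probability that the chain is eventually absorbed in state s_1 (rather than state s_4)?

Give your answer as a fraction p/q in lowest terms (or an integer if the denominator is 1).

Let a_i = P(absorbed in s_1 | start in state i).
Boundary conditions: a_s_1 = 1, a_s_4 = 0.
For each transient state i, a_i = sum_j P(i->j) * a_j:
  a_s_2 = 1/4*a_s_1 + 3/8*a_s_2 + 0*a_s_3 + 3/8*a_s_4
  a_s_3 = 5/16*a_s_1 + 1/4*a_s_2 + 1/4*a_s_3 + 3/16*a_s_4

Substituting a_s_1 = 1 and a_s_4 = 0, rearrange to (I - Q) a = r where r[i] = P(i -> s_1):
  [5/8, 0] . (a_s_2, a_s_3) = 1/4
  [-1/4, 3/4] . (a_s_2, a_s_3) = 5/16

Solving yields:
  a_s_2 = 2/5
  a_s_3 = 11/20

Starting state is s_2, so the absorption probability is a_s_2 = 2/5.

Answer: 2/5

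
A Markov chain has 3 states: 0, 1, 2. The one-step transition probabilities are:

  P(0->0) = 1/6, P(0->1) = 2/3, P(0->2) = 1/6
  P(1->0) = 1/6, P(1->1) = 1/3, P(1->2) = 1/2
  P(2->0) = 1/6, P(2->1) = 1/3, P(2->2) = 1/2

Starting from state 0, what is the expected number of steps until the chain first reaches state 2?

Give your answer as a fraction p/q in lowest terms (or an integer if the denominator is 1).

Answer: 3

Derivation:
Let h_i = expected steps to first reach 2 from state i.
Boundary: h_2 = 0.
First-step equations for the other states:
  h_0 = 1 + 1/6*h_0 + 2/3*h_1 + 1/6*h_2
  h_1 = 1 + 1/6*h_0 + 1/3*h_1 + 1/2*h_2

Substituting h_2 = 0 and rearranging gives the linear system (I - Q) h = 1:
  [5/6, -2/3] . (h_0, h_1) = 1
  [-1/6, 2/3] . (h_0, h_1) = 1

Solving yields:
  h_0 = 3
  h_1 = 9/4

Starting state is 0, so the expected hitting time is h_0 = 3.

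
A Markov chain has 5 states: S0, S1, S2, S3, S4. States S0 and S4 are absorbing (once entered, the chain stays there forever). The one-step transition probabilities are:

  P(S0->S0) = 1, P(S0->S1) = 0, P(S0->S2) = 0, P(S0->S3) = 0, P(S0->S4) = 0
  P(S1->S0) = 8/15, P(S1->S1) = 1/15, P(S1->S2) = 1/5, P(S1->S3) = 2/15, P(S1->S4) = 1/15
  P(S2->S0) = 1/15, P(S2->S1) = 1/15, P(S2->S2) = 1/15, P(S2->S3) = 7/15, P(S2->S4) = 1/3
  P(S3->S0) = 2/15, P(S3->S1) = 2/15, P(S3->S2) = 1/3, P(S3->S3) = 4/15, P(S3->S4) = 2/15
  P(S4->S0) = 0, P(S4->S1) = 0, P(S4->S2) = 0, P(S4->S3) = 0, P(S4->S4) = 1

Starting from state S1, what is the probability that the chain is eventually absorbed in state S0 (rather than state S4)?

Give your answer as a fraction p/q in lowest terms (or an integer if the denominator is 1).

Let a_i = P(absorbed in S0 | start in state i).
Boundary conditions: a_S0 = 1, a_S4 = 0.
For each transient state i, a_i = sum_j P(i->j) * a_j:
  a_S1 = 8/15*a_S0 + 1/15*a_S1 + 1/5*a_S2 + 2/15*a_S3 + 1/15*a_S4
  a_S2 = 1/15*a_S0 + 1/15*a_S1 + 1/15*a_S2 + 7/15*a_S3 + 1/3*a_S4
  a_S3 = 2/15*a_S0 + 2/15*a_S1 + 1/3*a_S2 + 4/15*a_S3 + 2/15*a_S4

Substituting a_S0 = 1 and a_S4 = 0, rearrange to (I - Q) a = r where r[i] = P(i -> S0):
  [14/15, -1/5, -2/15] . (a_S1, a_S2, a_S3) = 8/15
  [-1/15, 14/15, -7/15] . (a_S1, a_S2, a_S3) = 1/15
  [-2/15, -1/3, 11/15] . (a_S1, a_S2, a_S3) = 2/15

Solving yields:
  a_S1 = 1093/1525
  a_S2 = 22/61
  a_S3 = 726/1525

Starting state is S1, so the absorption probability is a_S1 = 1093/1525.

Answer: 1093/1525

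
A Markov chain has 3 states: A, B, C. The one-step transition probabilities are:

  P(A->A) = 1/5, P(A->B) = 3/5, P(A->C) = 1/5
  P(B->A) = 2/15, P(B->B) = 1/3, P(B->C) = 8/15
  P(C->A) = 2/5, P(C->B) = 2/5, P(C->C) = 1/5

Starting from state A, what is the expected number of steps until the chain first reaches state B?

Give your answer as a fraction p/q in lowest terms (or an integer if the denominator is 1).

Answer: 25/14

Derivation:
Let h_i = expected steps to first reach B from state i.
Boundary: h_B = 0.
First-step equations for the other states:
  h_A = 1 + 1/5*h_A + 3/5*h_B + 1/5*h_C
  h_C = 1 + 2/5*h_A + 2/5*h_B + 1/5*h_C

Substituting h_B = 0 and rearranging gives the linear system (I - Q) h = 1:
  [4/5, -1/5] . (h_A, h_C) = 1
  [-2/5, 4/5] . (h_A, h_C) = 1

Solving yields:
  h_A = 25/14
  h_C = 15/7

Starting state is A, so the expected hitting time is h_A = 25/14.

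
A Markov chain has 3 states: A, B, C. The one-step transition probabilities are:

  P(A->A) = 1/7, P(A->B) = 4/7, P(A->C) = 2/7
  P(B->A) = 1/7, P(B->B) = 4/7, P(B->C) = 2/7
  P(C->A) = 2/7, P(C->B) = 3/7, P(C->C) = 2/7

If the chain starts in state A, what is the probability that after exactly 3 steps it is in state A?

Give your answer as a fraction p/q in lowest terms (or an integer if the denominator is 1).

Answer: 9/49

Derivation:
Computing P^3 by repeated multiplication:
P^1 =
  A: [1/7, 4/7, 2/7]
  B: [1/7, 4/7, 2/7]
  C: [2/7, 3/7, 2/7]
P^2 =
  A: [9/49, 26/49, 2/7]
  B: [9/49, 26/49, 2/7]
  C: [9/49, 26/49, 2/7]
P^3 =
  A: [9/49, 26/49, 2/7]
  B: [9/49, 26/49, 2/7]
  C: [9/49, 26/49, 2/7]

(P^3)[A -> A] = 9/49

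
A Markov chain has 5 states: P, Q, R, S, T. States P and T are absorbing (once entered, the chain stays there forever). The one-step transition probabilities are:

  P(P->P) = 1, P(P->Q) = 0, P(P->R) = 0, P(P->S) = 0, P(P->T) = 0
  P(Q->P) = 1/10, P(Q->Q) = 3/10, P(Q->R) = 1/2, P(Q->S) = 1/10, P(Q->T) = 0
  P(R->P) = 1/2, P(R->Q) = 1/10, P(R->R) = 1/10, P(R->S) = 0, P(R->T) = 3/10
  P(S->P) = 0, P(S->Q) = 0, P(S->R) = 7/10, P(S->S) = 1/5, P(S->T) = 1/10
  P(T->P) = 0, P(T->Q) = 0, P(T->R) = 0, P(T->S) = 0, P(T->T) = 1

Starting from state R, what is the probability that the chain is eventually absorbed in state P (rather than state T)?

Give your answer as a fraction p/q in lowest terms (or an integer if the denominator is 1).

Let a_i = P(absorbed in P | start in state i).
Boundary conditions: a_P = 1, a_T = 0.
For each transient state i, a_i = sum_j P(i->j) * a_j:
  a_Q = 1/10*a_P + 3/10*a_Q + 1/2*a_R + 1/10*a_S + 0*a_T
  a_R = 1/2*a_P + 1/10*a_Q + 1/10*a_R + 0*a_S + 3/10*a_T
  a_S = 0*a_P + 0*a_Q + 7/10*a_R + 1/5*a_S + 1/10*a_T

Substituting a_P = 1 and a_T = 0, rearrange to (I - Q) a = r where r[i] = P(i -> P):
  [7/10, -1/2, -1/10] . (a_Q, a_R, a_S) = 1/10
  [-1/10, 9/10, 0] . (a_Q, a_R, a_S) = 1/2
  [0, -7/10, 4/5] . (a_Q, a_R, a_S) = 0

Solving yields:
  a_Q = 307/457
  a_R = 288/457
  a_S = 252/457

Starting state is R, so the absorption probability is a_R = 288/457.

Answer: 288/457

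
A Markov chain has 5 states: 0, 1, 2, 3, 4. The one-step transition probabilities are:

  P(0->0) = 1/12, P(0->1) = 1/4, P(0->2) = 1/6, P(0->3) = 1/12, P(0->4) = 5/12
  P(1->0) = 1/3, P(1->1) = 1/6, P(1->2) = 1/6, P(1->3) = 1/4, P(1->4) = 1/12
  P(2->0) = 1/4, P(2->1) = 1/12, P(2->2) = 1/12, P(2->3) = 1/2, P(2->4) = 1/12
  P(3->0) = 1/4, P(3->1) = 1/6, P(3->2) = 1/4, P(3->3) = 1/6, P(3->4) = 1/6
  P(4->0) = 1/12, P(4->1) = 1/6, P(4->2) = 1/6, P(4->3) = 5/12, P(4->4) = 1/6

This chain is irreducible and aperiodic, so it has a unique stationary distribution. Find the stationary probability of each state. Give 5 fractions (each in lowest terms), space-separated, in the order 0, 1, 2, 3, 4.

Answer: 5729/28718 2423/14359 5013/28718 7733/28718 5397/28718

Derivation:
The stationary distribution satisfies pi = pi * P, i.e.:
  pi_0 = 1/12*pi_0 + 1/3*pi_1 + 1/4*pi_2 + 1/4*pi_3 + 1/12*pi_4
  pi_1 = 1/4*pi_0 + 1/6*pi_1 + 1/12*pi_2 + 1/6*pi_3 + 1/6*pi_4
  pi_2 = 1/6*pi_0 + 1/6*pi_1 + 1/12*pi_2 + 1/4*pi_3 + 1/6*pi_4
  pi_3 = 1/12*pi_0 + 1/4*pi_1 + 1/2*pi_2 + 1/6*pi_3 + 5/12*pi_4
  pi_4 = 5/12*pi_0 + 1/12*pi_1 + 1/12*pi_2 + 1/6*pi_3 + 1/6*pi_4
with normalization: pi_0 + pi_1 + pi_2 + pi_3 + pi_4 = 1.

Using the first 4 balance equations plus normalization, the linear system A*pi = b is:
  [-11/12, 1/3, 1/4, 1/4, 1/12] . pi = 0
  [1/4, -5/6, 1/12, 1/6, 1/6] . pi = 0
  [1/6, 1/6, -11/12, 1/4, 1/6] . pi = 0
  [1/12, 1/4, 1/2, -5/6, 5/12] . pi = 0
  [1, 1, 1, 1, 1] . pi = 1

Solving yields:
  pi_0 = 5729/28718
  pi_1 = 2423/14359
  pi_2 = 5013/28718
  pi_3 = 7733/28718
  pi_4 = 5397/28718

Verification (pi * P):
  5729/28718*1/12 + 2423/14359*1/3 + 5013/28718*1/4 + 7733/28718*1/4 + 5397/28718*1/12 = 5729/28718 = pi_0  (ok)
  5729/28718*1/4 + 2423/14359*1/6 + 5013/28718*1/12 + 7733/28718*1/6 + 5397/28718*1/6 = 2423/14359 = pi_1  (ok)
  5729/28718*1/6 + 2423/14359*1/6 + 5013/28718*1/12 + 7733/28718*1/4 + 5397/28718*1/6 = 5013/28718 = pi_2  (ok)
  5729/28718*1/12 + 2423/14359*1/4 + 5013/28718*1/2 + 7733/28718*1/6 + 5397/28718*5/12 = 7733/28718 = pi_3  (ok)
  5729/28718*5/12 + 2423/14359*1/12 + 5013/28718*1/12 + 7733/28718*1/6 + 5397/28718*1/6 = 5397/28718 = pi_4  (ok)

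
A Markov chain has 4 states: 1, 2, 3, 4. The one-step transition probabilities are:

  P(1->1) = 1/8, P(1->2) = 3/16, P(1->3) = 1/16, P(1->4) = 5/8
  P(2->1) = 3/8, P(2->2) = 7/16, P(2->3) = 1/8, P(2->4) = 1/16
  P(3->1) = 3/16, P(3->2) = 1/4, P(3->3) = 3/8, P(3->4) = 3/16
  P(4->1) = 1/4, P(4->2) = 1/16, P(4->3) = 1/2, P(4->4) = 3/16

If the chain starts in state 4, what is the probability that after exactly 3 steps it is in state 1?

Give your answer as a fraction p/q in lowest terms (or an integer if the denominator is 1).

Answer: 477/2048

Derivation:
Computing P^3 by repeated multiplication:
P^1 =
  1: [1/8, 3/16, 1/16, 5/8]
  2: [3/8, 7/16, 1/8, 1/16]
  3: [3/16, 1/4, 3/8, 3/16]
  4: [1/4, 1/16, 1/2, 3/16]
P^2 =
  1: [65/256, 41/256, 47/128, 7/32]
  2: [1/4, 19/64, 5/32, 19/64]
  3: [15/64, 1/4, 71/256, 61/256]
  4: [25/128, 27/128, 39/128, 37/128]
P^3 =
  1: [441/2048, 457/2048, 1159/4096, 1141/4096]
  2: [63/256, 15/64, 133/512, 133/512]
  3: [961/4096, 973/4096, 551/2048, 265/1024]
  4: [477/2048, 457/2048, 609/2048, 505/2048]

(P^3)[4 -> 1] = 477/2048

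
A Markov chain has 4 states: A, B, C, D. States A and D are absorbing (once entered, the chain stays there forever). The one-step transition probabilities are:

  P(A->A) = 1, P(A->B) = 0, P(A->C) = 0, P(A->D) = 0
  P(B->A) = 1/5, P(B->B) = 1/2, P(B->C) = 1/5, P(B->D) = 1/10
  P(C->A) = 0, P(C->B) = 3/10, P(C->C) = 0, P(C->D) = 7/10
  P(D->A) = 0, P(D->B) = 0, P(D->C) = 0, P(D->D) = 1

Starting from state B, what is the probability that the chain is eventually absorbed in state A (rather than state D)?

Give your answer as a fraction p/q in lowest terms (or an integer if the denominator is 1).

Let a_i = P(absorbed in A | start in state i).
Boundary conditions: a_A = 1, a_D = 0.
For each transient state i, a_i = sum_j P(i->j) * a_j:
  a_B = 1/5*a_A + 1/2*a_B + 1/5*a_C + 1/10*a_D
  a_C = 0*a_A + 3/10*a_B + 0*a_C + 7/10*a_D

Substituting a_A = 1 and a_D = 0, rearrange to (I - Q) a = r where r[i] = P(i -> A):
  [1/2, -1/5] . (a_B, a_C) = 1/5
  [-3/10, 1] . (a_B, a_C) = 0

Solving yields:
  a_B = 5/11
  a_C = 3/22

Starting state is B, so the absorption probability is a_B = 5/11.

Answer: 5/11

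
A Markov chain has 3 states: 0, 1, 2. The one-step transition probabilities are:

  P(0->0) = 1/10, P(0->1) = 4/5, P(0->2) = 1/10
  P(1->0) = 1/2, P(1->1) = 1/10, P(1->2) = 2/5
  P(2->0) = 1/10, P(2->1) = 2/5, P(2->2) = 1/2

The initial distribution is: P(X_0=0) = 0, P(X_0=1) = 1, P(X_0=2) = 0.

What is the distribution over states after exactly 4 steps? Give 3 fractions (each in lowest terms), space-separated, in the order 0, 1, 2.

Answer: 107/500 4457/10000 3403/10000

Derivation:
Propagating the distribution step by step (d_{t+1} = d_t * P):
d_0 = (0=0, 1=1, 2=0)
  d_1[0] = 0*1/10 + 1*1/2 + 0*1/10 = 1/2
  d_1[1] = 0*4/5 + 1*1/10 + 0*2/5 = 1/10
  d_1[2] = 0*1/10 + 1*2/5 + 0*1/2 = 2/5
d_1 = (0=1/2, 1=1/10, 2=2/5)
  d_2[0] = 1/2*1/10 + 1/10*1/2 + 2/5*1/10 = 7/50
  d_2[1] = 1/2*4/5 + 1/10*1/10 + 2/5*2/5 = 57/100
  d_2[2] = 1/2*1/10 + 1/10*2/5 + 2/5*1/2 = 29/100
d_2 = (0=7/50, 1=57/100, 2=29/100)
  d_3[0] = 7/50*1/10 + 57/100*1/2 + 29/100*1/10 = 41/125
  d_3[1] = 7/50*4/5 + 57/100*1/10 + 29/100*2/5 = 57/200
  d_3[2] = 7/50*1/10 + 57/100*2/5 + 29/100*1/2 = 387/1000
d_3 = (0=41/125, 1=57/200, 2=387/1000)
  d_4[0] = 41/125*1/10 + 57/200*1/2 + 387/1000*1/10 = 107/500
  d_4[1] = 41/125*4/5 + 57/200*1/10 + 387/1000*2/5 = 4457/10000
  d_4[2] = 41/125*1/10 + 57/200*2/5 + 387/1000*1/2 = 3403/10000
d_4 = (0=107/500, 1=4457/10000, 2=3403/10000)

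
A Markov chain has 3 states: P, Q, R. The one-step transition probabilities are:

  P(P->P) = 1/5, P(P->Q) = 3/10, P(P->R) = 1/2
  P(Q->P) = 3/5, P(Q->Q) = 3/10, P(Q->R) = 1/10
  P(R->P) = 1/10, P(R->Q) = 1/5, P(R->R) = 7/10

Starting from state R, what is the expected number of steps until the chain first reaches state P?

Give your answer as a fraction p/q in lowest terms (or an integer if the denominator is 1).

Let h_i = expected steps to first reach P from state i.
Boundary: h_P = 0.
First-step equations for the other states:
  h_Q = 1 + 3/5*h_P + 3/10*h_Q + 1/10*h_R
  h_R = 1 + 1/10*h_P + 1/5*h_Q + 7/10*h_R

Substituting h_P = 0 and rearranging gives the linear system (I - Q) h = 1:
  [7/10, -1/10] . (h_Q, h_R) = 1
  [-1/5, 3/10] . (h_Q, h_R) = 1

Solving yields:
  h_Q = 40/19
  h_R = 90/19

Starting state is R, so the expected hitting time is h_R = 90/19.

Answer: 90/19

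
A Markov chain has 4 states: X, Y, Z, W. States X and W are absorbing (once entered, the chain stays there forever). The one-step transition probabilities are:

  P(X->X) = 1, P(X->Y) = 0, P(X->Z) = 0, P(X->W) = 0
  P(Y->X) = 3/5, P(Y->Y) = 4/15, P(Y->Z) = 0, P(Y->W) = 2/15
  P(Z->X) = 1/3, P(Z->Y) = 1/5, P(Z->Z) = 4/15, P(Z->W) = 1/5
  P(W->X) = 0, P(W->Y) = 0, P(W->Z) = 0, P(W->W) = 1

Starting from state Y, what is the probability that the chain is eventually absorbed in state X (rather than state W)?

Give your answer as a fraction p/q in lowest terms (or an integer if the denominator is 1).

Let a_i = P(absorbed in X | start in state i).
Boundary conditions: a_X = 1, a_W = 0.
For each transient state i, a_i = sum_j P(i->j) * a_j:
  a_Y = 3/5*a_X + 4/15*a_Y + 0*a_Z + 2/15*a_W
  a_Z = 1/3*a_X + 1/5*a_Y + 4/15*a_Z + 1/5*a_W

Substituting a_X = 1 and a_W = 0, rearrange to (I - Q) a = r where r[i] = P(i -> X):
  [11/15, 0] . (a_Y, a_Z) = 3/5
  [-1/5, 11/15] . (a_Y, a_Z) = 1/3

Solving yields:
  a_Y = 9/11
  a_Z = 82/121

Starting state is Y, so the absorption probability is a_Y = 9/11.

Answer: 9/11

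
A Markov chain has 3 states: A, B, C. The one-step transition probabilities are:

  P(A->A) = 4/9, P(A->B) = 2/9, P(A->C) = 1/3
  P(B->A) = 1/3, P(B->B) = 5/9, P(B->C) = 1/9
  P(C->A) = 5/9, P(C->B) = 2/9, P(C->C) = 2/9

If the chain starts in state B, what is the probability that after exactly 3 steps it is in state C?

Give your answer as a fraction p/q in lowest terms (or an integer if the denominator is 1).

Computing P^3 by repeated multiplication:
P^1 =
  A: [4/9, 2/9, 1/3]
  B: [1/3, 5/9, 1/9]
  C: [5/9, 2/9, 2/9]
P^2 =
  A: [37/81, 8/27, 20/81]
  B: [32/81, 11/27, 16/81]
  C: [4/9, 8/27, 7/27]
P^3 =
  A: [320/729, 26/81, 175/729]
  B: [307/729, 29/81, 161/729]
  C: [107/243, 26/81, 58/243]

(P^3)[B -> C] = 161/729

Answer: 161/729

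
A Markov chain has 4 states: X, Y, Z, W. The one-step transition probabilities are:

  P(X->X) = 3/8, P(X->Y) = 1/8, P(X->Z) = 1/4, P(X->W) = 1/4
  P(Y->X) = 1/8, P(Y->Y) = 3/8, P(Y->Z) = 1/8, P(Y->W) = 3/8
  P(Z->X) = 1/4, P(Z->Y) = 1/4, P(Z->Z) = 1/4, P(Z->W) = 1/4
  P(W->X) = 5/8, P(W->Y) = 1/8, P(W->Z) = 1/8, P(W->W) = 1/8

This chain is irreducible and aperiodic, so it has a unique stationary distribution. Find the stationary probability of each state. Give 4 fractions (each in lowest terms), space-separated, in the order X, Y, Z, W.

Answer: 80/221 44/221 43/221 54/221

Derivation:
The stationary distribution satisfies pi = pi * P, i.e.:
  pi_X = 3/8*pi_X + 1/8*pi_Y + 1/4*pi_Z + 5/8*pi_W
  pi_Y = 1/8*pi_X + 3/8*pi_Y + 1/4*pi_Z + 1/8*pi_W
  pi_Z = 1/4*pi_X + 1/8*pi_Y + 1/4*pi_Z + 1/8*pi_W
  pi_W = 1/4*pi_X + 3/8*pi_Y + 1/4*pi_Z + 1/8*pi_W
with normalization: pi_X + pi_Y + pi_Z + pi_W = 1.

Using the first 3 balance equations plus normalization, the linear system A*pi = b is:
  [-5/8, 1/8, 1/4, 5/8] . pi = 0
  [1/8, -5/8, 1/4, 1/8] . pi = 0
  [1/4, 1/8, -3/4, 1/8] . pi = 0
  [1, 1, 1, 1] . pi = 1

Solving yields:
  pi_X = 80/221
  pi_Y = 44/221
  pi_Z = 43/221
  pi_W = 54/221

Verification (pi * P):
  80/221*3/8 + 44/221*1/8 + 43/221*1/4 + 54/221*5/8 = 80/221 = pi_X  (ok)
  80/221*1/8 + 44/221*3/8 + 43/221*1/4 + 54/221*1/8 = 44/221 = pi_Y  (ok)
  80/221*1/4 + 44/221*1/8 + 43/221*1/4 + 54/221*1/8 = 43/221 = pi_Z  (ok)
  80/221*1/4 + 44/221*3/8 + 43/221*1/4 + 54/221*1/8 = 54/221 = pi_W  (ok)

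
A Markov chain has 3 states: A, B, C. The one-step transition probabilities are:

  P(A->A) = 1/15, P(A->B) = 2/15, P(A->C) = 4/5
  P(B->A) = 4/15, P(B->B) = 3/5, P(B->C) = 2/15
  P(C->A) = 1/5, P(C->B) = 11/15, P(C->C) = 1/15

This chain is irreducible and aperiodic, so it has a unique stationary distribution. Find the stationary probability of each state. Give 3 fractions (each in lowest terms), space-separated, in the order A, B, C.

Answer: 31/149 80/149 38/149

Derivation:
The stationary distribution satisfies pi = pi * P, i.e.:
  pi_A = 1/15*pi_A + 4/15*pi_B + 1/5*pi_C
  pi_B = 2/15*pi_A + 3/5*pi_B + 11/15*pi_C
  pi_C = 4/5*pi_A + 2/15*pi_B + 1/15*pi_C
with normalization: pi_A + pi_B + pi_C = 1.

Using the first 2 balance equations plus normalization, the linear system A*pi = b is:
  [-14/15, 4/15, 1/5] . pi = 0
  [2/15, -2/5, 11/15] . pi = 0
  [1, 1, 1] . pi = 1

Solving yields:
  pi_A = 31/149
  pi_B = 80/149
  pi_C = 38/149

Verification (pi * P):
  31/149*1/15 + 80/149*4/15 + 38/149*1/5 = 31/149 = pi_A  (ok)
  31/149*2/15 + 80/149*3/5 + 38/149*11/15 = 80/149 = pi_B  (ok)
  31/149*4/5 + 80/149*2/15 + 38/149*1/15 = 38/149 = pi_C  (ok)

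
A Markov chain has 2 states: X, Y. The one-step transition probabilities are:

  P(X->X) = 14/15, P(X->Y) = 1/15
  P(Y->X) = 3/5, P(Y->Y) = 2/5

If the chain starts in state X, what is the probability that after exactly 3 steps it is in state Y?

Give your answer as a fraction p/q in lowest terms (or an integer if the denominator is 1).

Computing P^3 by repeated multiplication:
P^1 =
  X: [14/15, 1/15]
  Y: [3/5, 2/5]
P^2 =
  X: [41/45, 4/45]
  Y: [4/5, 1/5]
P^3 =
  X: [122/135, 13/135]
  Y: [13/15, 2/15]

(P^3)[X -> Y] = 13/135

Answer: 13/135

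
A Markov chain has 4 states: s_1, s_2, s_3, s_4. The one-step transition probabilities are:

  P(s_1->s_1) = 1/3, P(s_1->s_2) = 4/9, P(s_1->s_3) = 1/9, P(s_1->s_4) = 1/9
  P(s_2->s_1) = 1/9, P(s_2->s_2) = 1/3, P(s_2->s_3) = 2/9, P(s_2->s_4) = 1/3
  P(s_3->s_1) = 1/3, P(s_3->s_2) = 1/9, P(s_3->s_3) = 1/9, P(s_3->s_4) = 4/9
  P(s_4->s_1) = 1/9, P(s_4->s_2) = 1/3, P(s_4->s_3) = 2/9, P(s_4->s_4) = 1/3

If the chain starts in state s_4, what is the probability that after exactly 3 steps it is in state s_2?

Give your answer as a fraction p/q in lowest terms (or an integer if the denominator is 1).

Computing P^3 by repeated multiplication:
P^1 =
  s_1: [1/3, 4/9, 1/9, 1/9]
  s_2: [1/9, 1/3, 2/9, 1/3]
  s_3: [1/3, 1/9, 1/9, 4/9]
  s_4: [1/9, 1/3, 2/9, 1/3]
P^2 =
  s_1: [17/81, 28/81, 14/81, 22/81]
  s_2: [5/27, 8/27, 5/27, 1/3]
  s_3: [17/81, 28/81, 14/81, 22/81]
  s_4: [5/27, 8/27, 5/27, 1/3]
P^3 =
  s_1: [143/729, 232/729, 131/729, 223/729]
  s_2: [47/243, 76/243, 44/243, 76/243]
  s_3: [143/729, 232/729, 131/729, 223/729]
  s_4: [47/243, 76/243, 44/243, 76/243]

(P^3)[s_4 -> s_2] = 76/243

Answer: 76/243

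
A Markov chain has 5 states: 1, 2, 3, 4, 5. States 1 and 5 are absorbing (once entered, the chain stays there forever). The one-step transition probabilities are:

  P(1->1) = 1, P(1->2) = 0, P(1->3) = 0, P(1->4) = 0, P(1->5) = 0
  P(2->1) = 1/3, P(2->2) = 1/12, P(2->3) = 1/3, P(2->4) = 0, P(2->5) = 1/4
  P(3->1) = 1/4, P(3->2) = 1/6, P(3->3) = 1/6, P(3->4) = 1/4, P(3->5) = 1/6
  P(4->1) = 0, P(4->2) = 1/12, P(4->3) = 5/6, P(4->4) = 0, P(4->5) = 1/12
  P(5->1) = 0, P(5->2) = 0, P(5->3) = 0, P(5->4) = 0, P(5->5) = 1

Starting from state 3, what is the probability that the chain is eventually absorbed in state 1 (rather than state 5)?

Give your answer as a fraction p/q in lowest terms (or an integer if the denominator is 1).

Answer: 4/7

Derivation:
Let a_i = P(absorbed in 1 | start in state i).
Boundary conditions: a_1 = 1, a_5 = 0.
For each transient state i, a_i = sum_j P(i->j) * a_j:
  a_2 = 1/3*a_1 + 1/12*a_2 + 1/3*a_3 + 0*a_4 + 1/4*a_5
  a_3 = 1/4*a_1 + 1/6*a_2 + 1/6*a_3 + 1/4*a_4 + 1/6*a_5
  a_4 = 0*a_1 + 1/12*a_2 + 5/6*a_3 + 0*a_4 + 1/12*a_5

Substituting a_1 = 1 and a_5 = 0, rearrange to (I - Q) a = r where r[i] = P(i -> 1):
  [11/12, -1/3, 0] . (a_2, a_3, a_4) = 1/3
  [-1/6, 5/6, -1/4] . (a_2, a_3, a_4) = 1/4
  [-1/12, -5/6, 1] . (a_2, a_3, a_4) = 0

Solving yields:
  a_2 = 4/7
  a_3 = 4/7
  a_4 = 11/21

Starting state is 3, so the absorption probability is a_3 = 4/7.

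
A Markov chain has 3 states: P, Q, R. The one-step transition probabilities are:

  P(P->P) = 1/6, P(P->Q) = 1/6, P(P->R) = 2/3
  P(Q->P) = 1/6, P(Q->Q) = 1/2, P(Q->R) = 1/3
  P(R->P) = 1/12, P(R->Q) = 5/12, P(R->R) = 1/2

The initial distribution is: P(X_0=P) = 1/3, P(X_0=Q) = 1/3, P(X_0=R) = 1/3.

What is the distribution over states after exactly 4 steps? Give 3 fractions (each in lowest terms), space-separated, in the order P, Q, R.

Propagating the distribution step by step (d_{t+1} = d_t * P):
d_0 = (P=1/3, Q=1/3, R=1/3)
  d_1[P] = 1/3*1/6 + 1/3*1/6 + 1/3*1/12 = 5/36
  d_1[Q] = 1/3*1/6 + 1/3*1/2 + 1/3*5/12 = 13/36
  d_1[R] = 1/3*2/3 + 1/3*1/3 + 1/3*1/2 = 1/2
d_1 = (P=5/36, Q=13/36, R=1/2)
  d_2[P] = 5/36*1/6 + 13/36*1/6 + 1/2*1/12 = 1/8
  d_2[Q] = 5/36*1/6 + 13/36*1/2 + 1/2*5/12 = 89/216
  d_2[R] = 5/36*2/3 + 13/36*1/3 + 1/2*1/2 = 25/54
d_2 = (P=1/8, Q=89/216, R=25/54)
  d_3[P] = 1/8*1/6 + 89/216*1/6 + 25/54*1/12 = 83/648
  d_3[Q] = 1/8*1/6 + 89/216*1/2 + 25/54*5/12 = 34/81
  d_3[R] = 1/8*2/3 + 89/216*1/3 + 25/54*1/2 = 293/648
d_3 = (P=83/648, Q=34/81, R=293/648)
  d_4[P] = 83/648*1/6 + 34/81*1/6 + 293/648*1/12 = 1003/7776
  d_4[Q] = 83/648*1/6 + 34/81*1/2 + 293/648*5/12 = 3263/7776
  d_4[R] = 83/648*2/3 + 34/81*1/3 + 293/648*1/2 = 65/144
d_4 = (P=1003/7776, Q=3263/7776, R=65/144)

Answer: 1003/7776 3263/7776 65/144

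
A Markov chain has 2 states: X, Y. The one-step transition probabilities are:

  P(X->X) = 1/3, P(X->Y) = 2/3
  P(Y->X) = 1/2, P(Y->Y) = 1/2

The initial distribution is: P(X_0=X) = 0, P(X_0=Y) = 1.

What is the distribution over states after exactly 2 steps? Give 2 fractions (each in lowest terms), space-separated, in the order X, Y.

Propagating the distribution step by step (d_{t+1} = d_t * P):
d_0 = (X=0, Y=1)
  d_1[X] = 0*1/3 + 1*1/2 = 1/2
  d_1[Y] = 0*2/3 + 1*1/2 = 1/2
d_1 = (X=1/2, Y=1/2)
  d_2[X] = 1/2*1/3 + 1/2*1/2 = 5/12
  d_2[Y] = 1/2*2/3 + 1/2*1/2 = 7/12
d_2 = (X=5/12, Y=7/12)

Answer: 5/12 7/12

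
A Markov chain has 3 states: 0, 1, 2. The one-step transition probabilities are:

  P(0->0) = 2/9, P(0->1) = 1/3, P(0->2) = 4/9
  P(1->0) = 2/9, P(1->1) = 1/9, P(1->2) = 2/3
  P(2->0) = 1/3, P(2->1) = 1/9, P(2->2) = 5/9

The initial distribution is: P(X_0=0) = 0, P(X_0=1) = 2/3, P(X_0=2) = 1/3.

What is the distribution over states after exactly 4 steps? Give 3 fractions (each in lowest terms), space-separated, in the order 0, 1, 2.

Answer: 1853/6561 3421/19683 10703/19683

Derivation:
Propagating the distribution step by step (d_{t+1} = d_t * P):
d_0 = (0=0, 1=2/3, 2=1/3)
  d_1[0] = 0*2/9 + 2/3*2/9 + 1/3*1/3 = 7/27
  d_1[1] = 0*1/3 + 2/3*1/9 + 1/3*1/9 = 1/9
  d_1[2] = 0*4/9 + 2/3*2/3 + 1/3*5/9 = 17/27
d_1 = (0=7/27, 1=1/9, 2=17/27)
  d_2[0] = 7/27*2/9 + 1/9*2/9 + 17/27*1/3 = 71/243
  d_2[1] = 7/27*1/3 + 1/9*1/9 + 17/27*1/9 = 41/243
  d_2[2] = 7/27*4/9 + 1/9*2/3 + 17/27*5/9 = 131/243
d_2 = (0=71/243, 1=41/243, 2=131/243)
  d_3[0] = 71/243*2/9 + 41/243*2/9 + 131/243*1/3 = 617/2187
  d_3[1] = 71/243*1/3 + 41/243*1/9 + 131/243*1/9 = 385/2187
  d_3[2] = 71/243*4/9 + 41/243*2/3 + 131/243*5/9 = 395/729
d_3 = (0=617/2187, 1=385/2187, 2=395/729)
  d_4[0] = 617/2187*2/9 + 385/2187*2/9 + 395/729*1/3 = 1853/6561
  d_4[1] = 617/2187*1/3 + 385/2187*1/9 + 395/729*1/9 = 3421/19683
  d_4[2] = 617/2187*4/9 + 385/2187*2/3 + 395/729*5/9 = 10703/19683
d_4 = (0=1853/6561, 1=3421/19683, 2=10703/19683)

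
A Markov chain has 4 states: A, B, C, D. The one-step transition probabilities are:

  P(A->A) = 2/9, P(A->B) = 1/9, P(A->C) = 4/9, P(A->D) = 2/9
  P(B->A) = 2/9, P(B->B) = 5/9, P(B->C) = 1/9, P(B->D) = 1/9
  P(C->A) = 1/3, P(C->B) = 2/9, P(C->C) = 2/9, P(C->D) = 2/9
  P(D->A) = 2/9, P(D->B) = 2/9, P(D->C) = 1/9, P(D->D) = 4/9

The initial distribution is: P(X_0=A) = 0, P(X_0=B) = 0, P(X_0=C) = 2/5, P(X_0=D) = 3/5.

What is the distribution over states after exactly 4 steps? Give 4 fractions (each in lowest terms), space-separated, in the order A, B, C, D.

Answer: 8074/32805 9503/32805 7123/32805 1621/6561

Derivation:
Propagating the distribution step by step (d_{t+1} = d_t * P):
d_0 = (A=0, B=0, C=2/5, D=3/5)
  d_1[A] = 0*2/9 + 0*2/9 + 2/5*1/3 + 3/5*2/9 = 4/15
  d_1[B] = 0*1/9 + 0*5/9 + 2/5*2/9 + 3/5*2/9 = 2/9
  d_1[C] = 0*4/9 + 0*1/9 + 2/5*2/9 + 3/5*1/9 = 7/45
  d_1[D] = 0*2/9 + 0*1/9 + 2/5*2/9 + 3/5*4/9 = 16/45
d_1 = (A=4/15, B=2/9, C=7/45, D=16/45)
  d_2[A] = 4/15*2/9 + 2/9*2/9 + 7/45*1/3 + 16/45*2/9 = 97/405
  d_2[B] = 4/15*1/9 + 2/9*5/9 + 7/45*2/9 + 16/45*2/9 = 4/15
  d_2[C] = 4/15*4/9 + 2/9*1/9 + 7/45*2/9 + 16/45*1/9 = 88/405
  d_2[D] = 4/15*2/9 + 2/9*1/9 + 7/45*2/9 + 16/45*4/9 = 112/405
d_2 = (A=97/405, B=4/15, C=88/405, D=112/405)
  d_3[A] = 97/405*2/9 + 4/15*2/9 + 88/405*1/3 + 112/405*2/9 = 898/3645
  d_3[B] = 97/405*1/9 + 4/15*5/9 + 88/405*2/9 + 112/405*2/9 = 1037/3645
  d_3[C] = 97/405*4/9 + 4/15*1/9 + 88/405*2/9 + 112/405*1/9 = 784/3645
  d_3[D] = 97/405*2/9 + 4/15*1/9 + 88/405*2/9 + 112/405*4/9 = 926/3645
d_3 = (A=898/3645, B=1037/3645, C=784/3645, D=926/3645)
  d_4[A] = 898/3645*2/9 + 1037/3645*2/9 + 784/3645*1/3 + 926/3645*2/9 = 8074/32805
  d_4[B] = 898/3645*1/9 + 1037/3645*5/9 + 784/3645*2/9 + 926/3645*2/9 = 9503/32805
  d_4[C] = 898/3645*4/9 + 1037/3645*1/9 + 784/3645*2/9 + 926/3645*1/9 = 7123/32805
  d_4[D] = 898/3645*2/9 + 1037/3645*1/9 + 784/3645*2/9 + 926/3645*4/9 = 1621/6561
d_4 = (A=8074/32805, B=9503/32805, C=7123/32805, D=1621/6561)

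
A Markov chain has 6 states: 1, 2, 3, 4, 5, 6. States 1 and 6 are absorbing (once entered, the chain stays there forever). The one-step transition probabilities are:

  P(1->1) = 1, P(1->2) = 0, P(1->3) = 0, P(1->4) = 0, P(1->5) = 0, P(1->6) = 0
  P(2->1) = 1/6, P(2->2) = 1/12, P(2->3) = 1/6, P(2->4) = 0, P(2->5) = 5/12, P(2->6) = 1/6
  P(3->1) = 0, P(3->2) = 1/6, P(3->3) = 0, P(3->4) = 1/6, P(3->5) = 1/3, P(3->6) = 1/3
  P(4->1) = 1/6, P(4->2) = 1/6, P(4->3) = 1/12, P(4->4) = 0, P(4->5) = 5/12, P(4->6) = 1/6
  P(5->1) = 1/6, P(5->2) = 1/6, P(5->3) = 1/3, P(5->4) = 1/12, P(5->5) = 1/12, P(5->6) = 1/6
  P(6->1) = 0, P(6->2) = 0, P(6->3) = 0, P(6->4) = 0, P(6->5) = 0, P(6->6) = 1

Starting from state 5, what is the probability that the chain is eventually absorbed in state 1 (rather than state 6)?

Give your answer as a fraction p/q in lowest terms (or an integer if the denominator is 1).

Let a_i = P(absorbed in 1 | start in state i).
Boundary conditions: a_1 = 1, a_6 = 0.
For each transient state i, a_i = sum_j P(i->j) * a_j:
  a_2 = 1/6*a_1 + 1/12*a_2 + 1/6*a_3 + 0*a_4 + 5/12*a_5 + 1/6*a_6
  a_3 = 0*a_1 + 1/6*a_2 + 0*a_3 + 1/6*a_4 + 1/3*a_5 + 1/3*a_6
  a_4 = 1/6*a_1 + 1/6*a_2 + 1/12*a_3 + 0*a_4 + 5/12*a_5 + 1/6*a_6
  a_5 = 1/6*a_1 + 1/6*a_2 + 1/3*a_3 + 1/12*a_4 + 1/12*a_5 + 1/6*a_6

Substituting a_1 = 1 and a_6 = 0, rearrange to (I - Q) a = r where r[i] = P(i -> 1):
  [11/12, -1/6, 0, -5/12] . (a_2, a_3, a_4, a_5) = 1/6
  [-1/6, 1, -1/6, -1/3] . (a_2, a_3, a_4, a_5) = 0
  [-1/6, -1/12, 1, -5/12] . (a_2, a_3, a_4, a_5) = 1/6
  [-1/6, -1/3, -1/12, 11/12] . (a_2, a_3, a_4, a_5) = 1/6

Solving yields:
  a_2 = 1122/2743
  a_3 = 738/2743
  a_4 = 1154/2743
  a_5 = 1076/2743

Starting state is 5, so the absorption probability is a_5 = 1076/2743.

Answer: 1076/2743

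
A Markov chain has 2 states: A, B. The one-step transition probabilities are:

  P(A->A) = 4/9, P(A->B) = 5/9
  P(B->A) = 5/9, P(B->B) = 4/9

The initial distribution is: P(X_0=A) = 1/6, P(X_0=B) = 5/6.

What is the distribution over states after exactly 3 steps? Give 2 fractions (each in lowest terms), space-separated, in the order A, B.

Answer: 2189/4374 2185/4374

Derivation:
Propagating the distribution step by step (d_{t+1} = d_t * P):
d_0 = (A=1/6, B=5/6)
  d_1[A] = 1/6*4/9 + 5/6*5/9 = 29/54
  d_1[B] = 1/6*5/9 + 5/6*4/9 = 25/54
d_1 = (A=29/54, B=25/54)
  d_2[A] = 29/54*4/9 + 25/54*5/9 = 241/486
  d_2[B] = 29/54*5/9 + 25/54*4/9 = 245/486
d_2 = (A=241/486, B=245/486)
  d_3[A] = 241/486*4/9 + 245/486*5/9 = 2189/4374
  d_3[B] = 241/486*5/9 + 245/486*4/9 = 2185/4374
d_3 = (A=2189/4374, B=2185/4374)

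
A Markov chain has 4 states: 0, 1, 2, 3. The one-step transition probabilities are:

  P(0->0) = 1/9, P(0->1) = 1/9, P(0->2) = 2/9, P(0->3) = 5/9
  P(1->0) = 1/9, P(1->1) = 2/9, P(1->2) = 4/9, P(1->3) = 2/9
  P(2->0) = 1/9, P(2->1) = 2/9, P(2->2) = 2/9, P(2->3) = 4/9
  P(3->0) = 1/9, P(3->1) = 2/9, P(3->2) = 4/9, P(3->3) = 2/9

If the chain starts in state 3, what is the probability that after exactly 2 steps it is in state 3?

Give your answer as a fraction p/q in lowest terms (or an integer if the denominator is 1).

Computing P^2 by repeated multiplication:
P^1 =
  0: [1/9, 1/9, 2/9, 5/9]
  1: [1/9, 2/9, 4/9, 2/9]
  2: [1/9, 2/9, 2/9, 4/9]
  3: [1/9, 2/9, 4/9, 2/9]
P^2 =
  0: [1/9, 17/81, 10/27, 25/81]
  1: [1/9, 17/81, 26/81, 29/81]
  2: [1/9, 17/81, 10/27, 25/81]
  3: [1/9, 17/81, 26/81, 29/81]

(P^2)[3 -> 3] = 29/81

Answer: 29/81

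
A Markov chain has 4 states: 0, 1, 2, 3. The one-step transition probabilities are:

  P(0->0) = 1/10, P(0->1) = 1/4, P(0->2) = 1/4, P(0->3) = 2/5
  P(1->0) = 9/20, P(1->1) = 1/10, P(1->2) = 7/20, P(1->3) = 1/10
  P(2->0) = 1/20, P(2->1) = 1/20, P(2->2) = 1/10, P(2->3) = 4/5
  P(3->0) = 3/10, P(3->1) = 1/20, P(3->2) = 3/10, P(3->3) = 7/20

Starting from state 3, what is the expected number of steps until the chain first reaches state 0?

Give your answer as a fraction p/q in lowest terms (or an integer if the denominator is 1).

Let h_i = expected steps to first reach 0 from state i.
Boundary: h_0 = 0.
First-step equations for the other states:
  h_1 = 1 + 9/20*h_0 + 1/10*h_1 + 7/20*h_2 + 1/10*h_3
  h_2 = 1 + 1/20*h_0 + 1/20*h_1 + 1/10*h_2 + 4/5*h_3
  h_3 = 1 + 3/10*h_0 + 1/20*h_1 + 3/10*h_2 + 7/20*h_3

Substituting h_0 = 0 and rearranging gives the linear system (I - Q) h = 1:
  [9/10, -7/20, -1/10] . (h_1, h_2, h_3) = 1
  [-1/20, 9/10, -4/5] . (h_1, h_2, h_3) = 1
  [-1/20, -3/10, 13/20] . (h_1, h_2, h_3) = 1

Solving yields:
  h_1 = 7780/2233
  h_2 = 380/77
  h_3 = 9120/2233

Starting state is 3, so the expected hitting time is h_3 = 9120/2233.

Answer: 9120/2233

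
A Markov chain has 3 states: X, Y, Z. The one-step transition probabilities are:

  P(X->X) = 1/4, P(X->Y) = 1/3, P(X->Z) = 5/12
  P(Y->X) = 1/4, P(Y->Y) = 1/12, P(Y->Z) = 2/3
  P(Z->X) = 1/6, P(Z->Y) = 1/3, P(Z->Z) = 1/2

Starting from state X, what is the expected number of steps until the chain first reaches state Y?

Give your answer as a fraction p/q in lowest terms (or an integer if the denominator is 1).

Answer: 3

Derivation:
Let h_i = expected steps to first reach Y from state i.
Boundary: h_Y = 0.
First-step equations for the other states:
  h_X = 1 + 1/4*h_X + 1/3*h_Y + 5/12*h_Z
  h_Z = 1 + 1/6*h_X + 1/3*h_Y + 1/2*h_Z

Substituting h_Y = 0 and rearranging gives the linear system (I - Q) h = 1:
  [3/4, -5/12] . (h_X, h_Z) = 1
  [-1/6, 1/2] . (h_X, h_Z) = 1

Solving yields:
  h_X = 3
  h_Z = 3

Starting state is X, so the expected hitting time is h_X = 3.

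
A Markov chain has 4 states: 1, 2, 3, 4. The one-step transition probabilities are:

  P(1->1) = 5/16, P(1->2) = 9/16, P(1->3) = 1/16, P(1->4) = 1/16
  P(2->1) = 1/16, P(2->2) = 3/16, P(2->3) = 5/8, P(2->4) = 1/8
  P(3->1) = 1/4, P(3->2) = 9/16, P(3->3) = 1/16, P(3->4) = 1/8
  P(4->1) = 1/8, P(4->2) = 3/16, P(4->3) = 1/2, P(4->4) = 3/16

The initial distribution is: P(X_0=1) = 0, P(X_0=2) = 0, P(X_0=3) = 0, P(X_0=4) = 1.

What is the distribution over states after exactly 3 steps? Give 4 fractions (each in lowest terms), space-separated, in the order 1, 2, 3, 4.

Answer: 685/4096 729/2048 1459/4096 247/2048

Derivation:
Propagating the distribution step by step (d_{t+1} = d_t * P):
d_0 = (1=0, 2=0, 3=0, 4=1)
  d_1[1] = 0*5/16 + 0*1/16 + 0*1/4 + 1*1/8 = 1/8
  d_1[2] = 0*9/16 + 0*3/16 + 0*9/16 + 1*3/16 = 3/16
  d_1[3] = 0*1/16 + 0*5/8 + 0*1/16 + 1*1/2 = 1/2
  d_1[4] = 0*1/16 + 0*1/8 + 0*1/8 + 1*3/16 = 3/16
d_1 = (1=1/8, 2=3/16, 3=1/2, 4=3/16)
  d_2[1] = 1/8*5/16 + 3/16*1/16 + 1/2*1/4 + 3/16*1/8 = 51/256
  d_2[2] = 1/8*9/16 + 3/16*3/16 + 1/2*9/16 + 3/16*3/16 = 27/64
  d_2[3] = 1/8*1/16 + 3/16*5/8 + 1/2*1/16 + 3/16*1/2 = 1/4
  d_2[4] = 1/8*1/16 + 3/16*1/8 + 1/2*1/8 + 3/16*3/16 = 33/256
d_2 = (1=51/256, 2=27/64, 3=1/4, 4=33/256)
  d_3[1] = 51/256*5/16 + 27/64*1/16 + 1/4*1/4 + 33/256*1/8 = 685/4096
  d_3[2] = 51/256*9/16 + 27/64*3/16 + 1/4*9/16 + 33/256*3/16 = 729/2048
  d_3[3] = 51/256*1/16 + 27/64*5/8 + 1/4*1/16 + 33/256*1/2 = 1459/4096
  d_3[4] = 51/256*1/16 + 27/64*1/8 + 1/4*1/8 + 33/256*3/16 = 247/2048
d_3 = (1=685/4096, 2=729/2048, 3=1459/4096, 4=247/2048)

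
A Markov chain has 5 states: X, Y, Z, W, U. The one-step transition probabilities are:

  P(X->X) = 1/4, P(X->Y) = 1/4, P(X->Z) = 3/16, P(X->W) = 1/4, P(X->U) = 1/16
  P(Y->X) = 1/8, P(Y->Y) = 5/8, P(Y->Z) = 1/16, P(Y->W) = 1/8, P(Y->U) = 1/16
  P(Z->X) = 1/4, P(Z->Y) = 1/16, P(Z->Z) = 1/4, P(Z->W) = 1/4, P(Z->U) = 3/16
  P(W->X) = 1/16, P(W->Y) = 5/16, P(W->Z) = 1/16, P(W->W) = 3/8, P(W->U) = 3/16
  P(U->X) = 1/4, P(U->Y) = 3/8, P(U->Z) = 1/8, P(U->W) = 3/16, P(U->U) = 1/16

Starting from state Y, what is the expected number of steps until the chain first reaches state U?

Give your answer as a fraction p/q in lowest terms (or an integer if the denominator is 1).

Answer: 17328/1745

Derivation:
Let h_i = expected steps to first reach U from state i.
Boundary: h_U = 0.
First-step equations for the other states:
  h_X = 1 + 1/4*h_X + 1/4*h_Y + 3/16*h_Z + 1/4*h_W + 1/16*h_U
  h_Y = 1 + 1/8*h_X + 5/8*h_Y + 1/16*h_Z + 1/8*h_W + 1/16*h_U
  h_Z = 1 + 1/4*h_X + 1/16*h_Y + 1/4*h_Z + 1/4*h_W + 3/16*h_U
  h_W = 1 + 1/16*h_X + 5/16*h_Y + 1/16*h_Z + 3/8*h_W + 3/16*h_U

Substituting h_U = 0 and rearranging gives the linear system (I - Q) h = 1:
  [3/4, -1/4, -3/16, -1/4] . (h_X, h_Y, h_Z, h_W) = 1
  [-1/8, 3/8, -1/16, -1/8] . (h_X, h_Y, h_Z, h_W) = 1
  [-1/4, -1/16, 3/4, -1/4] . (h_X, h_Y, h_Z, h_W) = 1
  [-1/16, -5/16, -1/16, 5/8] . (h_X, h_Y, h_Z, h_W) = 1

Solving yields:
  h_X = 16464/1745
  h_Y = 17328/1745
  h_Z = 14096/1745
  h_W = 14512/1745

Starting state is Y, so the expected hitting time is h_Y = 17328/1745.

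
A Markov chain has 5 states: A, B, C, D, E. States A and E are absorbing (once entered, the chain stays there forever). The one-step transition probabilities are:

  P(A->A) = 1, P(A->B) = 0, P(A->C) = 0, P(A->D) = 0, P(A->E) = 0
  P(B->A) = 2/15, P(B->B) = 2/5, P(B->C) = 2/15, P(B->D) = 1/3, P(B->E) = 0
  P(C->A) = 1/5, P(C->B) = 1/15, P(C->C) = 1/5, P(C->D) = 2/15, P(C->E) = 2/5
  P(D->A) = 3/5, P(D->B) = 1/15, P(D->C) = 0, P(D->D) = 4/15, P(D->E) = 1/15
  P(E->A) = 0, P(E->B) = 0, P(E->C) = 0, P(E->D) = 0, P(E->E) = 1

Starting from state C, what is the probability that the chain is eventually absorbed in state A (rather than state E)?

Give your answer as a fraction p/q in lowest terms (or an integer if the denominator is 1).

Let a_i = P(absorbed in A | start in state i).
Boundary conditions: a_A = 1, a_E = 0.
For each transient state i, a_i = sum_j P(i->j) * a_j:
  a_B = 2/15*a_A + 2/5*a_B + 2/15*a_C + 1/3*a_D + 0*a_E
  a_C = 1/5*a_A + 1/15*a_B + 1/5*a_C + 2/15*a_D + 2/5*a_E
  a_D = 3/5*a_A + 1/15*a_B + 0*a_C + 4/15*a_D + 1/15*a_E

Substituting a_A = 1 and a_E = 0, rearrange to (I - Q) a = r where r[i] = P(i -> A):
  [3/5, -2/15, -1/3] . (a_B, a_C, a_D) = 2/15
  [-1/15, 4/5, -2/15] . (a_B, a_C, a_D) = 1/5
  [-1/15, 0, 11/15] . (a_B, a_C, a_D) = 3/5

Solving yields:
  a_B = 453/551
  a_C = 515/1102
  a_D = 492/551

Starting state is C, so the absorption probability is a_C = 515/1102.

Answer: 515/1102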